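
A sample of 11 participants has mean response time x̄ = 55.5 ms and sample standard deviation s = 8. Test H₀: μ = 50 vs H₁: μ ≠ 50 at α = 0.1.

t = (x̄ - μ₀)/(s/√n) = (55.5 - 50)/(8/√11) = 2.28. df = 10, critical t = ±1.812. Reject H₀.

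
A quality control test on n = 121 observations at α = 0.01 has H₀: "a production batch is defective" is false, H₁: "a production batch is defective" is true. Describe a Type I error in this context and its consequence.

Type I error: rejecting H₀ when it is true — concluding that a production batch is defective when in fact it is not. Consequence: scrapping a good batch — wasted material and cost for no reason.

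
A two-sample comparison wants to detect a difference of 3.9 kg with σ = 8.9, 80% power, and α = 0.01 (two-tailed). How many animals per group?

n per group = 2(z_α/2 + z_β)²σ²/d² = 2×(2.576 + 0.84)²×8.9²/3.9² = 121.5 → n = 122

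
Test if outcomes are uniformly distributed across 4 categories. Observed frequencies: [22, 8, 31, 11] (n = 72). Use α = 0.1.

Expected = 18 each. χ² = Σ(O-E)²/E = 18.556. df = 3, critical value = 6.251. Reject H₀.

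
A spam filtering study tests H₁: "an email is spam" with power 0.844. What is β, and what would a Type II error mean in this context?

β = 1 - power = 1 - 0.844 = 0.156. A Type II error is failing to reject H₀ when H₀ is false (false negative) — here, failing to conclude that an email is spam when in fact it is true. Consequence: a spam email lands in the inbox.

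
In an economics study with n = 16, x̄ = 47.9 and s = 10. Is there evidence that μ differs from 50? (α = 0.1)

t = (x̄ - μ₀)/(s/√n) = (47.9 - 50)/(10/√16) = -0.84. df = 15, critical t = ±1.753. Fail to reject H₀.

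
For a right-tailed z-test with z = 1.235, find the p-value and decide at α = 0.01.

p = P(Z > 1.235) = 1 - Φ(1.235) ≈ 0.1084. Since p ≥ 0.01, fail to reject H₀ (not significant) at α = 0.01.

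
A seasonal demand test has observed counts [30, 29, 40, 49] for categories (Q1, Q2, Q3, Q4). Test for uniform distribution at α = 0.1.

Expected = 37 each. χ² = Σ(O-E)²/E = 7.189. df = 3, critical value = 6.251. Reject H₀.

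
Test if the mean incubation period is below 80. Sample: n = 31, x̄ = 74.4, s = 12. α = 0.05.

t = (74.4 - 80)/(12/√31) = -2.598, df = 30. Critical t = -1.697. Reject H₀.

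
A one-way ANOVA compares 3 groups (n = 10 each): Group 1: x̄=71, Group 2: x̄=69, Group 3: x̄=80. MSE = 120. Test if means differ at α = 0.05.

Grand mean = 73.33. SS_between = 686.67, MS_between = 343.33. F = 2.861, F_crit ≈ 3.354. Fail to reject H₀.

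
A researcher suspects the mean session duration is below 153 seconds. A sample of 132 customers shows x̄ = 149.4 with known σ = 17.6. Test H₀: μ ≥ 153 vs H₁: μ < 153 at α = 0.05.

z = -2.35. Critical value: -1.645. Reject H₀.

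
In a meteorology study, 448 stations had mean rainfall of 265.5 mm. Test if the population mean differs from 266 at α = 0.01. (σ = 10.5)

z = (x̄ - μ₀)/(σ/√n) = (265.5 - 266)/(10.5/√448) = -1.008. Critical value: ±2.576. Since |-1.008| ≤ 2.576, Fail to reject H₀.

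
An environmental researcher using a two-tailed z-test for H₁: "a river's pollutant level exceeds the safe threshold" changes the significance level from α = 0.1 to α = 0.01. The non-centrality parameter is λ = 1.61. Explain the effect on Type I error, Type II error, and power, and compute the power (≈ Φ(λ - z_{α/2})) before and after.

Decreasing α from 0.1 to 0.01:
• Type I error rate decreases (α is the Type I rate by definition).
• Critical value moves from z_{α/2} = 1.645 to 2.576, so power = Φ(λ - z_{α/2}) goes from Φ(1.61 - 1.645) = 0.486 to Φ(1.61 - 2.576) = 0.167.
• Type II error rate β = 1 - power therefore increases (0.514 → 0.833).
Appropriate when false positives are costly — here, shutting down a compliant factory unnecessarily.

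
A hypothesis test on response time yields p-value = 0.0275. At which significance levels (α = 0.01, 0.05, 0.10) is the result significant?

p = 0.0275. Significant at: α = 0.05, 0.1.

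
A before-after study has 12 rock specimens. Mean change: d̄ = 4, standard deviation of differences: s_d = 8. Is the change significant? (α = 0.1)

t = d̄/(s_d/√n) = 4/(8/√12) = 1.732. df = 11, critical t = ±1.796. Fail to reject H₀.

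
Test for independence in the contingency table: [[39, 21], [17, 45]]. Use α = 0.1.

χ² = 17.342. df = 1, critical = 2.706. Reject H₀. Variables are dependent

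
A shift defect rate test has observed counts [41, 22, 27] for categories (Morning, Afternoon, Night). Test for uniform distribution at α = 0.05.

Expected = 30 each. χ² = Σ(O-E)²/E = 6.467. df = 2, critical value = 5.991. Reject H₀.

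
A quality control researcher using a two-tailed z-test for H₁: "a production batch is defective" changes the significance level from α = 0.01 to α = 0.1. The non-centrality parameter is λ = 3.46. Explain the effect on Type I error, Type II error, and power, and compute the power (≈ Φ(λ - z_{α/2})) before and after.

Increasing α from 0.01 to 0.1:
• Type I error rate increases (α is the Type I rate by definition).
• Critical value moves from z_{α/2} = 2.576 to 1.645, so power = Φ(λ - z_{α/2}) goes from Φ(3.46 - 2.576) = 0.812 to Φ(3.46 - 1.645) = 0.965.
• Type II error rate β = 1 - power therefore decreases (0.188 → 0.035).
Appropriate when false negatives are costly — here, shipping a defective batch — faulty products reach customers.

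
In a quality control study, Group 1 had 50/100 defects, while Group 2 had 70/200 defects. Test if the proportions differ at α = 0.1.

p̂₁ = 0.5, p̂₂ = 0.35, pooled p̂ = 0.4. z = 2.5. Critical: ±1.645. Reject H₀.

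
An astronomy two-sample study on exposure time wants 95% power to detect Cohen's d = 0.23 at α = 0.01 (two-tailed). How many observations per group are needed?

z_{α/2} = 2.576, z_β = Φ⁻¹(0.95) = 1.645. For small effect (d = 0.23): n per group = 2(z_{α/2} + z_β)²/d² = 2(2.576 + 1.645)²/0.23² = 673.6 → 674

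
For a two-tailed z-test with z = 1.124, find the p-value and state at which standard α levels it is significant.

p = 2·P(Z > |1.124|) = 2·(1 - Φ(1.124)) ≈ 0.261. Not significant at any standard level.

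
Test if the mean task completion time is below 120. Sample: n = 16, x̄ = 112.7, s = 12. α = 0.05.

t = (112.7 - 120)/(12/√16) = -2.433, df = 15. Critical t = -1.753. Reject H₀.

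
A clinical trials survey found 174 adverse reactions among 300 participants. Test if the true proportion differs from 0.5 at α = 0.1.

p̂ = 0.58, p₀ = 0.5. z = (p̂ - p₀)/√(p₀(1-p₀)/n) = 2.771. Critical: ±1.645. Reject H₀.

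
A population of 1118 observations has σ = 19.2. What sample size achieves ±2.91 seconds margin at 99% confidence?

Without FPC: n₀ = (2.576×19.2/2.91)² = 288.874. With FPC: n = n₀N/(n₀+N-1) = 229.7 → n = 230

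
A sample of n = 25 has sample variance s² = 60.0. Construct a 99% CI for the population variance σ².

df = 24. χ²_{0.005} = 45.559, χ²_{0.995} = 9.886. CI for σ² = ((n-1)s²/χ²_{α/2}, (n-1)s²/χ²_{1-α/2}) = (24·60.0/45.559, 24·60.0/9.886) = (31.61, 145.66)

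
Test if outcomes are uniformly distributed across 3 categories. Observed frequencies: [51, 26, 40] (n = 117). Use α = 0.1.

Expected = 39 each. χ² = Σ(O-E)²/E = 8.051. df = 2, critical value = 4.605. Reject H₀.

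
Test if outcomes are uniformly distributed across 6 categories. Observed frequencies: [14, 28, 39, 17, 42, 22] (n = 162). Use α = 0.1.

Expected = 27 each. χ² = Σ(O-E)²/E = 24.593. df = 5, critical value = 9.236. Reject H₀.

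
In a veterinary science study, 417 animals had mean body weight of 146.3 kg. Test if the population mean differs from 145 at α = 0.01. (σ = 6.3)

z = (x̄ - μ₀)/(σ/√n) = (146.3 - 145)/(6.3/√417) = 4.214. Critical value: ±2.576. Since |4.214| > 2.576, Reject H₀.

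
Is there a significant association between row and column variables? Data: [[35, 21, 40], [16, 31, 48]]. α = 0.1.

χ² = 9.724. df = 2, critical = 4.605. Reject H₀. Variables are dependent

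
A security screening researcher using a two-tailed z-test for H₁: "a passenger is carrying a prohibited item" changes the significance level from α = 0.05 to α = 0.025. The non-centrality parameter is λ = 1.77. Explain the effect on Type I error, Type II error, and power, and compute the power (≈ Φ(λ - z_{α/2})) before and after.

Decreasing α from 0.05 to 0.025:
• Type I error rate decreases (α is the Type I rate by definition).
• Critical value moves from z_{α/2} = 1.96 to 2.241, so power = Φ(λ - z_{α/2}) goes from Φ(1.77 - 1.96) = 0.425 to Φ(1.77 - 2.241) = 0.319.
• Type II error rate β = 1 - power therefore increases (0.575 → 0.681).
Appropriate when false positives are costly — here, detaining an innocent passenger — delay and inconvenience.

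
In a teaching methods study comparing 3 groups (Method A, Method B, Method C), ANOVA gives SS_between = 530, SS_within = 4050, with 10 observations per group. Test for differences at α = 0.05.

df_between = 2, df_within = 27. F = MS_between/MS_within = 265.0/150.0 = 1.767. F_crit ≈ 3.354. Fail to reject H₀.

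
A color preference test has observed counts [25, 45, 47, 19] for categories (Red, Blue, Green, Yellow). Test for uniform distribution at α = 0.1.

Expected = 34 each. χ² = Σ(O-E)²/E = 17.529. df = 3, critical value = 6.251. Reject H₀.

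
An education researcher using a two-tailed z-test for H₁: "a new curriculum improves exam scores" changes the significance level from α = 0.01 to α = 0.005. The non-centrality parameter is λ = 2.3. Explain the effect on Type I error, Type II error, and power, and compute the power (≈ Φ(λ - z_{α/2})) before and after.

Decreasing α from 0.01 to 0.005:
• Type I error rate decreases (α is the Type I rate by definition).
• Critical value moves from z_{α/2} = 2.576 to 2.807, so power = Φ(λ - z_{α/2}) goes from Φ(2.3 - 2.576) = 0.391 to Φ(2.3 - 2.807) = 0.306.
• Type II error rate β = 1 - power therefore increases (0.609 → 0.694).
Appropriate when false positives are costly — here, adopting a curriculum that gives no real benefit — disruption for nothing.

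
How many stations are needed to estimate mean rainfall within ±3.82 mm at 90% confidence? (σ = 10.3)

n = (z*σ/E)² = (1.645×10.3/3.82)² = 19.7 → n = 20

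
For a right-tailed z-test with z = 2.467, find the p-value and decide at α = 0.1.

p = P(Z > 2.467) = 1 - Φ(2.467) ≈ 0.0068. Since p < 0.1, reject H₀ (significant) at α = 0.1.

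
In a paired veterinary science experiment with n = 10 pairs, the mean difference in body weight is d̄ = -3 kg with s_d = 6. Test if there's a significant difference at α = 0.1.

t = d̄/(s_d/√n) = -3/(6/√10) = -1.581. df = 9, critical t = ±1.833. Fail to reject H₀.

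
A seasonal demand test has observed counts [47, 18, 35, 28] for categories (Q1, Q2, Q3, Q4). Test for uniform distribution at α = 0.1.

Expected = 32 each. χ² = Σ(O-E)²/E = 13.938. df = 3, critical value = 6.251. Reject H₀.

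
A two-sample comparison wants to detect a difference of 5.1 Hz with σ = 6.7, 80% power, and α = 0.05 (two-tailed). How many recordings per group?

n per group = 2(z_α/2 + z_β)²σ²/d² = 2×(1.96 + 0.84)²×6.7²/5.1² = 27.1 → n = 28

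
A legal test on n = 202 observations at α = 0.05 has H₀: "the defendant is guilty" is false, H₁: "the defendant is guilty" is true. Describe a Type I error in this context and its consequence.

Type I error: rejecting H₀ when it is true — concluding that the defendant is guilty when in fact it is not. Consequence: convicting an innocent person.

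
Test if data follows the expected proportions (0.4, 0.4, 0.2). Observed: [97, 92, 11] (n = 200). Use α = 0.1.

Expected: [80.0, 80.0, 40.0]. χ² = 26.438. df = 2, critical = 4.605. Reject H₀.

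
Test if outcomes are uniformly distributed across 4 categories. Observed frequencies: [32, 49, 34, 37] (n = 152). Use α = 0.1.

Expected = 38 each. χ² = Σ(O-E)²/E = 4.579. df = 3, critical value = 6.251. Fail to reject H₀.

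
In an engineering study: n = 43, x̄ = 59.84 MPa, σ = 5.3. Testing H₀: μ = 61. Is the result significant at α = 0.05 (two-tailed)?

z = (59.84 - 61)/(5.3/√43) = -1.435. Since |z| ≤ 1.96, not significant at α = 0.05.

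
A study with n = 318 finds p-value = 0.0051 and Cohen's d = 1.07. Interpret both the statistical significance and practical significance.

Statistically significant (p = 0.0051 < 0.05). Cohen's d = 1.07 indicates a large effect size. Both statistical and practical significance should be considered.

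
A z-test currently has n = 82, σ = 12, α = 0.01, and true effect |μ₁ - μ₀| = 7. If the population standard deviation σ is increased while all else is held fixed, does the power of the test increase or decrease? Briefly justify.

Power decreases: a larger σ inflates the standard error σ/√n, pulling the sampling distribution under H₁ back toward the critical value.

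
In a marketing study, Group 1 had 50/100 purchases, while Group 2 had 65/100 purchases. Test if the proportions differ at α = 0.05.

p̂₁ = 0.5, p̂₂ = 0.65, pooled p̂ = 0.575. z = -2.146. Critical: ±1.96. Reject H₀.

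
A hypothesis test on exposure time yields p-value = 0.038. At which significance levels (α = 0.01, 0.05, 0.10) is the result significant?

p = 0.038. Significant at: α = 0.05, 0.1.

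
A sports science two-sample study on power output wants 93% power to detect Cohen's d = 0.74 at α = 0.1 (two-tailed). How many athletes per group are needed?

z_{α/2} = 1.645, z_β = Φ⁻¹(0.93) = 1.476. For medium effect (d = 0.74): n per group = 2(z_{α/2} + z_β)²/d² = 2(1.645 + 1.476)²/0.74² = 35.6 → 36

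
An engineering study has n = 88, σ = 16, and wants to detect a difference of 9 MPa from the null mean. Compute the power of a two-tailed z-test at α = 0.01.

SE = σ/√n = 16/√88 = 1.706. Non-centrality λ = d/SE = 9/1.706 = 5.277. Power ≈ Φ(λ - z_{α/2}) = Φ(5.277 - 2.576) = Φ(2.701) = 0.997.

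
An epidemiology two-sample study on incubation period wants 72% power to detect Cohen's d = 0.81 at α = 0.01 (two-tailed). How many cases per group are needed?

z_{α/2} = 2.576, z_β = Φ⁻¹(0.72) = 0.583. For large effect (d = 0.81): n per group = 2(z_{α/2} + z_β)²/d² = 2(2.576 + 0.583)²/0.81² = 30.4 → 31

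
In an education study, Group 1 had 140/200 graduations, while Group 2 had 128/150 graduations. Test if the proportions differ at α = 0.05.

p̂₁ = 0.7, p̂₂ = 0.853, pooled p̂ = 0.766. z = -3.352. Critical: ±1.96. Reject H₀.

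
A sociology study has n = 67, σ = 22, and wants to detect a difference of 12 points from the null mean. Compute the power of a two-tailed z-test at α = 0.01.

SE = σ/√n = 22/√67 = 2.688. Non-centrality λ = d/SE = 12/2.688 = 4.465. Power ≈ Φ(λ - z_{α/2}) = Φ(4.465 - 2.576) = Φ(1.889) = 0.971.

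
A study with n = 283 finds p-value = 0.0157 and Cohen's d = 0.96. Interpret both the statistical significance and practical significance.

Statistically significant (p = 0.0157 < 0.05). Cohen's d = 0.96 indicates a large effect size. Both statistical and practical significance should be considered.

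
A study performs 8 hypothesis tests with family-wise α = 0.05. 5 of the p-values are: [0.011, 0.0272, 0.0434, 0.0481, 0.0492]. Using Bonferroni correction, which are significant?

Bonferroni α = 0.05/8 = 0.00625. None of the given p-values are significant.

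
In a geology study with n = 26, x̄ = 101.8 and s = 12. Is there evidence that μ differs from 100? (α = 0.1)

t = (x̄ - μ₀)/(s/√n) = (101.8 - 100)/(12/√26) = 0.765. df = 25, critical t = ±1.708. Fail to reject H₀.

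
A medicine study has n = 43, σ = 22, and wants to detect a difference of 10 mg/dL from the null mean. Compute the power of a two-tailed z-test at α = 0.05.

SE = σ/√n = 22/√43 = 3.355. Non-centrality λ = d/SE = 10/3.355 = 2.981. Power ≈ Φ(λ - z_{α/2}) = Φ(2.981 - 1.96) = Φ(1.021) = 0.846.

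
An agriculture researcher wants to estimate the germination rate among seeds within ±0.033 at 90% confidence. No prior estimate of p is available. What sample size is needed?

Conservative approach: use p = 0.5 (maximizes p(1-p) = 0.25). n = z²(0.25)/E² = 1.645²×0.25/0.033² = 621.2 → n = 622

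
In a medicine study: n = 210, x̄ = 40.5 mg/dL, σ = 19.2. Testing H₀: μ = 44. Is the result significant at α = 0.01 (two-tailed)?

z = (40.5 - 44)/(19.2/√210) = -2.642. Since |z| > 2.576, significant at α = 0.01.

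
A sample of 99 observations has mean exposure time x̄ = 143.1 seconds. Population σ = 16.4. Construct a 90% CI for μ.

CI = x̄ ± z*(σ/√n) = 143.1 ± 1.645(16.4/√99) = 143.1 ± 2.71 = (140.39, 145.81)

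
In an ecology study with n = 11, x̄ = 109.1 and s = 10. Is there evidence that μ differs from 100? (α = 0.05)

t = (x̄ - μ₀)/(s/√n) = (109.1 - 100)/(10/√11) = 3.018. df = 10, critical t = ±2.228. Reject H₀.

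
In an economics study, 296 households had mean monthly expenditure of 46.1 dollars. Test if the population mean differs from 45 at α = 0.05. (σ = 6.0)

z = (x̄ - μ₀)/(σ/√n) = (46.1 - 45)/(6.0/√296) = 3.154. Critical value: ±1.96. Since |3.154| > 1.96, Reject H₀.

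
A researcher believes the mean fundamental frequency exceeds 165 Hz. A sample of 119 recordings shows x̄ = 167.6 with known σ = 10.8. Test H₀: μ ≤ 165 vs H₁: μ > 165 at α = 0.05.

z = 2.626. Critical value: 1.645. Reject H₀.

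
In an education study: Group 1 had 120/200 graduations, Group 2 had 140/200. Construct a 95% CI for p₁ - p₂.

p̂₁ = 0.6, p̂₂ = 0.7. Difference = -0.1. CI = (-0.193, -0.007)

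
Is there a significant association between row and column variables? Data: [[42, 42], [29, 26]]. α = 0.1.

χ² = 0.099. df = 1, critical = 2.706. Fail to reject H₀. No evidence of dependence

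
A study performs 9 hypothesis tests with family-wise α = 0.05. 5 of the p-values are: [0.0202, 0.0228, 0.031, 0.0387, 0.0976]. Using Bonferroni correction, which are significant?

Bonferroni α = 0.05/9 = 0.00556. None of the given p-values are significant.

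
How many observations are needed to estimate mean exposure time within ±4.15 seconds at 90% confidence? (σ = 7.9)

n = (z*σ/E)² = (1.645×7.9/4.15)² = 9.8 → n = 10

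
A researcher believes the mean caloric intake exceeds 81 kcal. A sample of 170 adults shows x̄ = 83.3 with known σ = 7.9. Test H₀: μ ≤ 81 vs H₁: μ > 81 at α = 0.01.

z = 3.796. Critical value: 2.33. Reject H₀.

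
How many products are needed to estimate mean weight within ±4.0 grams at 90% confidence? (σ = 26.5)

n = (z*σ/E)² = (1.645×26.5/4.0)² = 118.8 → n = 119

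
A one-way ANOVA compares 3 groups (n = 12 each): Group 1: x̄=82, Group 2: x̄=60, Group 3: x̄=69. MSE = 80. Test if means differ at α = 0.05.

Grand mean = 70.33. SS_between = 2936.0, MS_between = 1468.0. F = 18.35, F_crit ≈ 3.285. Reject H₀.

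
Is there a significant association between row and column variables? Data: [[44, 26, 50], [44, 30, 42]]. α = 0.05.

χ² = 0.914. df = 2, critical = 5.991. Fail to reject H₀. No evidence of dependence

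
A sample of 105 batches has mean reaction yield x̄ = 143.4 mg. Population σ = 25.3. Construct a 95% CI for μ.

CI = x̄ ± z*(σ/√n) = 143.4 ± 1.96(25.3/√105) = 143.4 ± 4.84 = (138.56, 148.24)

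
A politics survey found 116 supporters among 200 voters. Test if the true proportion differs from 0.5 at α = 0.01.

p̂ = 0.58, p₀ = 0.5. z = (p̂ - p₀)/√(p₀(1-p₀)/n) = 2.263. Critical: ±2.576. Fail to reject H₀.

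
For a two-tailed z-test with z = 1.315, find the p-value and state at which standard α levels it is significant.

p = 2·P(Z > |1.315|) = 2·(1 - Φ(1.315)) ≈ 0.1885. Not significant at any standard level.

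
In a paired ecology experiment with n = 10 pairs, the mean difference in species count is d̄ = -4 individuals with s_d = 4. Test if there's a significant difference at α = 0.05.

t = d̄/(s_d/√n) = -4/(4/√10) = -3.162. df = 9, critical t = ±2.262. Reject H₀.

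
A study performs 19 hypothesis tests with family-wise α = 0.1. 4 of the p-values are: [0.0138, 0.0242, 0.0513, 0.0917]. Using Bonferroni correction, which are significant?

Bonferroni α = 0.1/19 = 0.00526. None of the given p-values are significant.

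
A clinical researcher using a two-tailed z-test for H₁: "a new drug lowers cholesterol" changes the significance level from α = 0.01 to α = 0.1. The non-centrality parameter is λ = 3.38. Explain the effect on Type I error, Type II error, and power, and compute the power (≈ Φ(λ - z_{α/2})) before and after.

Increasing α from 0.01 to 0.1:
• Type I error rate increases (α is the Type I rate by definition).
• Critical value moves from z_{α/2} = 2.576 to 1.645, so power = Φ(λ - z_{α/2}) goes from Φ(3.38 - 2.576) = 0.789 to Φ(3.38 - 1.645) = 0.959.
• Type II error rate β = 1 - power therefore decreases (0.211 → 0.041).
Appropriate when false negatives are costly — here, shelving an effective drug — patients miss out on a treatment that would have helped.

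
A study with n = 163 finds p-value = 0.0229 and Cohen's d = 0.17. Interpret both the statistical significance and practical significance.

Statistically significant (p = 0.0229 < 0.05). Cohen's d = 0.17 indicates a very small effect size. Both statistical and practical significance should be considered.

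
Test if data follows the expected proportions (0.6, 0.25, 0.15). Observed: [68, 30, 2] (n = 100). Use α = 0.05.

Expected: [60.0, 25.0, 15.0]. χ² = 13.333. df = 2, critical = 5.991. Reject H₀.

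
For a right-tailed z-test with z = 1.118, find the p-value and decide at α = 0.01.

p = P(Z > 1.118) = 1 - Φ(1.118) ≈ 0.1318. Since p ≥ 0.01, fail to reject H₀ (not significant) at α = 0.01.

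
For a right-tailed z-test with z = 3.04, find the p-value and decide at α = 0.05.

p = P(Z > 3.04) = 1 - Φ(3.04) ≈ 0.0012. Since p < 0.05, reject H₀ (significant) at α = 0.05.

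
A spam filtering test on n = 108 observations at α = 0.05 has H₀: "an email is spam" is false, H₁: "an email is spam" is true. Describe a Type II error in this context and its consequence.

Type II error: failing to reject H₀ when it is false — concluding that an email is spam is not supported when in fact it is. Consequence: a spam email lands in the inbox.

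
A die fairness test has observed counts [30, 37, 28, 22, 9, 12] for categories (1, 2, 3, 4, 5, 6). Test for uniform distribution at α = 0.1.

Expected = 23 each. χ² = Σ(O-E)²/E = 25.565. df = 5, critical value = 9.236. Reject H₀.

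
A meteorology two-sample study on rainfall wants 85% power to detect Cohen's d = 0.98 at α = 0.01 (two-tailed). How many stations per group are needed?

z_{α/2} = 2.576, z_β = Φ⁻¹(0.85) = 1.036. For large effect (d = 0.98): n per group = 2(z_{α/2} + z_β)²/d² = 2(2.576 + 1.036)²/0.98² = 27.2 → 28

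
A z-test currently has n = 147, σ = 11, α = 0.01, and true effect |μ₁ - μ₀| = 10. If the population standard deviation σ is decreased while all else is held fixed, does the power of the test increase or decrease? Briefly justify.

Power increases: a smaller σ shrinks the standard error σ/√n, moving the sampling distribution under H₁ further from the critical value.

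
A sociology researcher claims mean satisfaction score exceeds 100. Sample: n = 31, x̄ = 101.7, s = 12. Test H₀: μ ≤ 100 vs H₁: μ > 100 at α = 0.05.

t = (101.7 - 100)/(12/√31) = 0.789, df = 30. Critical t = 1.697. Fail to reject H₀.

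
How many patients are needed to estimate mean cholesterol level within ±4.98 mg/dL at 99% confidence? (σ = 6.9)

n = (z*σ/E)² = (2.576×6.9/4.98)² = 12.7 → n = 13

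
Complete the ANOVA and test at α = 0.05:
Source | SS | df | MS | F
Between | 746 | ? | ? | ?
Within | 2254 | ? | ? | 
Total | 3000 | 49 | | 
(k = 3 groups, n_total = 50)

df_between = 2, df_within = 47. MS_between = 373.0, MS_within = 47.96. F = 7.778, F_crit ≈ 3.195. Reject H₀.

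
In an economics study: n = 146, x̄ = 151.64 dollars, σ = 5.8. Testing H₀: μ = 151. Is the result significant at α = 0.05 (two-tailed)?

z = (151.64 - 151)/(5.8/√146) = 1.333. Since |z| ≤ 1.96, not significant at α = 0.05.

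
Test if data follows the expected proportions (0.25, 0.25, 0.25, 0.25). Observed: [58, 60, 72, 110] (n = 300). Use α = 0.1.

Expected: [75.0, 75.0, 75.0, 75.0]. χ² = 23.307. df = 3, critical = 6.251. Reject H₀.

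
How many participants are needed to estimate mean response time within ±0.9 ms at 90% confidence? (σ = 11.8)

n = (z*σ/E)² = (1.645×11.8/0.9)² = 465.2 → n = 466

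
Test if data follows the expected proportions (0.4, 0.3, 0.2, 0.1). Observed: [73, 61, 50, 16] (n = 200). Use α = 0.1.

Expected: [80.0, 60.0, 40.0, 20.0]. χ² = 3.929. df = 3, critical = 6.251. Fail to reject H₀.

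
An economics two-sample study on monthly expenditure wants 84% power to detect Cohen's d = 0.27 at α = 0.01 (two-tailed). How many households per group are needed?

z_{α/2} = 2.576, z_β = Φ⁻¹(0.84) = 0.994. For small effect (d = 0.27): n per group = 2(z_{α/2} + z_β)²/d² = 2(2.576 + 0.994)²/0.27² = 349.7 → 350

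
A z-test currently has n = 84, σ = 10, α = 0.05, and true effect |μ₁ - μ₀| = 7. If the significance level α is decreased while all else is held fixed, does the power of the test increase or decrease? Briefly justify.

Power decreases: a smaller α raises the critical value, so less of the H₁ sampling distribution falls in the rejection region.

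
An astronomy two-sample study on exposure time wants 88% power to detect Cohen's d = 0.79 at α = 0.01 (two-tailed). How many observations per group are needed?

z_{α/2} = 2.576, z_β = Φ⁻¹(0.88) = 1.175. For medium effect (d = 0.79): n per group = 2(z_{α/2} + z_β)²/d² = 2(2.576 + 1.175)²/0.79² = 45.1 → 46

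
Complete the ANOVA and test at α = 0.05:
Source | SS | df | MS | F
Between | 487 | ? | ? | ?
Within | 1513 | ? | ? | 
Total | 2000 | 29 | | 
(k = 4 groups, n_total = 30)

df_between = 3, df_within = 26. MS_between = 162.33, MS_within = 58.19. F = 2.79, F_crit ≈ 2.975. Fail to reject H₀.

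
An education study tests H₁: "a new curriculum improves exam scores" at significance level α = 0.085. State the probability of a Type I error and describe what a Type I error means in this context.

P(Type I error) = α = 0.085. A Type I error is rejecting H₀ when H₀ is actually true (false positive) — here, concluding that a new curriculum improves exam scores when in fact this is not the case. Consequence: adopting a curriculum that gives no real benefit — disruption for nothing.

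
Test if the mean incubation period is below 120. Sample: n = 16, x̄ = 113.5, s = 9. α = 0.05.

t = (113.5 - 120)/(9/√16) = -2.889, df = 15. Critical t = -1.753. Reject H₀.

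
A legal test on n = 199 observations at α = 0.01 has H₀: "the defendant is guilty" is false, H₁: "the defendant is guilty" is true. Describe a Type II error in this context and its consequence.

Type II error: failing to reject H₀ when it is false — concluding that the defendant is guilty is not supported when in fact it is. Consequence: acquitting a guilty person.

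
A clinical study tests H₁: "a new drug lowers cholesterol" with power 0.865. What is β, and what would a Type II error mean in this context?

β = 1 - power = 1 - 0.865 = 0.135. A Type II error is failing to reject H₀ when H₀ is false (false negative) — here, failing to conclude that a new drug lowers cholesterol when in fact it is true. Consequence: shelving an effective drug — patients miss out on a treatment that would have helped.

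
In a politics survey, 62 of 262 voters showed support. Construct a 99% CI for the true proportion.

p̂ = 0.237. CI = p̂ ± z*√(p̂(1-p̂)/n) = (0.169, 0.304)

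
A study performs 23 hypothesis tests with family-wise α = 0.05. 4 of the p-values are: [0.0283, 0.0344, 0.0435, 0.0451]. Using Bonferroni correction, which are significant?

Bonferroni α = 0.05/23 = 0.00217. None of the given p-values are significant.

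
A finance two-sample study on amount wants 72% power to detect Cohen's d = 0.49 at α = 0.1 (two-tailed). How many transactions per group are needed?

z_{α/2} = 1.645, z_β = Φ⁻¹(0.72) = 0.583. For small effect (d = 0.49): n per group = 2(z_{α/2} + z_β)²/d² = 2(1.645 + 0.583)²/0.49² = 41.3 → 42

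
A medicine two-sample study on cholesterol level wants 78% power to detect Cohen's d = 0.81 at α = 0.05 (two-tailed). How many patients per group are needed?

z_{α/2} = 1.96, z_β = Φ⁻¹(0.78) = 0.772. For large effect (d = 0.81): n per group = 2(z_{α/2} + z_β)²/d² = 2(1.96 + 0.772)²/0.81² = 22.8 → 23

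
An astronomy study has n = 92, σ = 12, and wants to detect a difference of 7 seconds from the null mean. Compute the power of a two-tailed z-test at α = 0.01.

SE = σ/√n = 12/√92 = 1.251. Non-centrality λ = d/SE = 7/1.251 = 5.595. Power ≈ Φ(λ - z_{α/2}) = Φ(5.595 - 2.576) = Φ(3.019) = 0.999.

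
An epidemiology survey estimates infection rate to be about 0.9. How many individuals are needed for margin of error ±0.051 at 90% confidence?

n = z²p(1-p)/E² = 1.645²×0.9×0.1/0.051² = 93.6 → n = 94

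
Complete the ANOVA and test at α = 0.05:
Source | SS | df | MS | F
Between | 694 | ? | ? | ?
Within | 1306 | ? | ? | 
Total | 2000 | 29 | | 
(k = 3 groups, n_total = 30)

df_between = 2, df_within = 27. MS_between = 347.0, MS_within = 48.37. F = 7.174, F_crit ≈ 3.354. Reject H₀.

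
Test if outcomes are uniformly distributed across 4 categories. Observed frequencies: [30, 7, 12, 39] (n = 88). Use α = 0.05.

Expected = 22 each. χ² = Σ(O-E)²/E = 30.818. df = 3, critical value = 7.815. Reject H₀.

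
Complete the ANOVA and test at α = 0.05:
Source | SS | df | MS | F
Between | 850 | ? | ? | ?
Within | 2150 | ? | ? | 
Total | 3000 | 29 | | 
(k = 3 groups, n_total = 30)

df_between = 2, df_within = 27. MS_between = 425.0, MS_within = 79.63. F = 5.337, F_crit ≈ 3.354. Reject H₀.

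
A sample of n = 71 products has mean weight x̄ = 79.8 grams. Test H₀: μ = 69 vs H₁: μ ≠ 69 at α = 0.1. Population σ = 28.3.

z = (x̄ - μ₀)/(σ/√n) = (79.8 - 69)/(28.3/√71) = 3.216. Critical value: ±1.645. Since |3.216| > 1.645, Reject H₀.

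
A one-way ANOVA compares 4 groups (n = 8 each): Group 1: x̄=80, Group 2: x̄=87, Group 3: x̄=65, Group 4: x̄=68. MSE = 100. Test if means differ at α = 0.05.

Grand mean = 75.0. SS_between = 2544.0, MS_between = 848.0. F = 8.48, F_crit ≈ 2.947. Reject H₀.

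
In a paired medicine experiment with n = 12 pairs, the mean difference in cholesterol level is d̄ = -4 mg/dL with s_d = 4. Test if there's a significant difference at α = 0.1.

t = d̄/(s_d/√n) = -4/(4/√12) = -3.464. df = 11, critical t = ±1.796. Reject H₀.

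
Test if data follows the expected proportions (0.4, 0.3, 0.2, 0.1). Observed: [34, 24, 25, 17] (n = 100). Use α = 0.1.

Expected: [40.0, 30.0, 20.0, 10.0]. χ² = 8.25. df = 3, critical = 6.251. Reject H₀.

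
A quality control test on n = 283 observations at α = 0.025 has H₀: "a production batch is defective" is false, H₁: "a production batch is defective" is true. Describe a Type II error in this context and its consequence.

Type II error: failing to reject H₀ when it is false — concluding that a production batch is defective is not supported when in fact it is. Consequence: shipping a defective batch — faulty products reach customers.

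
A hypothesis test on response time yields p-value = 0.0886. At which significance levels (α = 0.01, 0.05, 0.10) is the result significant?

p = 0.0886. Significant at: α = 0.1.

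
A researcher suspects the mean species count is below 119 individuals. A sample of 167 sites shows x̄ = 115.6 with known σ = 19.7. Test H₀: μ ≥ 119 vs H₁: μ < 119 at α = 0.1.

z = -2.23. Critical value: -1.28. Reject H₀.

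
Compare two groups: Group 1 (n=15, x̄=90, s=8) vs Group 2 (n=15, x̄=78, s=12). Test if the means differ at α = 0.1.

Pooled sp = 10.2. t = 3.223, df = 28. Critical t = ±1.701. Reject H₀.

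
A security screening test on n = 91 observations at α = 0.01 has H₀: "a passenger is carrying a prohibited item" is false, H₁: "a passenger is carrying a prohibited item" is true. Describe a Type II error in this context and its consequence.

Type II error: failing to reject H₀ when it is false — concluding that a passenger is carrying a prohibited item is not supported when in fact it is. Consequence: letting a prohibited item through — security breach.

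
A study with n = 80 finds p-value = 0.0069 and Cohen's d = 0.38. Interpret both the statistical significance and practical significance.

Statistically significant (p = 0.0069 < 0.05). Cohen's d = 0.38 indicates a small effect size. Both statistical and practical significance should be considered.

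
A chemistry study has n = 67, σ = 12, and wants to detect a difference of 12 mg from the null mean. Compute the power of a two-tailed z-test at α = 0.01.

SE = σ/√n = 12/√67 = 1.466. Non-centrality λ = d/SE = 12/1.466 = 8.185. Power ≈ Φ(λ - z_{α/2}) = Φ(8.185 - 2.576) = Φ(5.609) = 1.0.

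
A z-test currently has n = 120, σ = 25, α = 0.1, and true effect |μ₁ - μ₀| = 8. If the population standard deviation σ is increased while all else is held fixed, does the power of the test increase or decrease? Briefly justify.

Power decreases: a larger σ inflates the standard error σ/√n, pulling the sampling distribution under H₁ back toward the critical value.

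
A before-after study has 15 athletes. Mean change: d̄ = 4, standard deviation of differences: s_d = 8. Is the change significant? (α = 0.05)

t = d̄/(s_d/√n) = 4/(8/√15) = 1.936. df = 14, critical t = ±2.145. Fail to reject H₀.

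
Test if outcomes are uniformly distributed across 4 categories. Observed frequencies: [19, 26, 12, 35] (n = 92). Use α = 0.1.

Expected = 23 each. χ² = Σ(O-E)²/E = 12.609. df = 3, critical value = 6.251. Reject H₀.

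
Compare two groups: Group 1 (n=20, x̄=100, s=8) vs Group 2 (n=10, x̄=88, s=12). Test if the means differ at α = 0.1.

Pooled sp = 9.47. t = 3.271, df = 28. Critical t = ±1.701. Reject H₀.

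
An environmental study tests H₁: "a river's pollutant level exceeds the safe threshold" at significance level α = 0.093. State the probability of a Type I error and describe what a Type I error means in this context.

P(Type I error) = α = 0.093. A Type I error is rejecting H₀ when H₀ is actually true (false positive) — here, concluding that a river's pollutant level exceeds the safe threshold when in fact this is not the case. Consequence: shutting down a compliant factory unnecessarily.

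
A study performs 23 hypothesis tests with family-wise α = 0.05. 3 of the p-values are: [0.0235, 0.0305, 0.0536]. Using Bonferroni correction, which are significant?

Bonferroni α = 0.05/23 = 0.00217. None of the given p-values are significant.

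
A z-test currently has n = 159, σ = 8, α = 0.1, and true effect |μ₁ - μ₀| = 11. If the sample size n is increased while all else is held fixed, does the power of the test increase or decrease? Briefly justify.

Power increases: a larger n shrinks the standard error σ/√n, moving the sampling distribution under H₁ further from the critical value.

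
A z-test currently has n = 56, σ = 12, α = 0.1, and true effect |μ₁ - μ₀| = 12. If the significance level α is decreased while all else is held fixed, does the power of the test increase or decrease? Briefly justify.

Power decreases: a smaller α raises the critical value, so less of the H₁ sampling distribution falls in the rejection region.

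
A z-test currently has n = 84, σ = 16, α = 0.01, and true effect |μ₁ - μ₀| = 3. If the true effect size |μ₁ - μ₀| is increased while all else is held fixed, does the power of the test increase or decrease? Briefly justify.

Power increases: a larger true effect increases the non-centrality λ = |μ₁ - μ₀|/(σ/√n).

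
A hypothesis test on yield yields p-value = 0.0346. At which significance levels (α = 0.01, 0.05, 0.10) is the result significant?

p = 0.0346. Significant at: α = 0.05, 0.1.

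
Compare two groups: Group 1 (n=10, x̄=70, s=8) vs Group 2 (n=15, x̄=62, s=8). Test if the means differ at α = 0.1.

Pooled sp = 8.0. t = 2.449, df = 23. Critical t = ±1.714. Reject H₀.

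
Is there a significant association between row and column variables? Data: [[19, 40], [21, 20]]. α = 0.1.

χ² = 3.645. df = 1, critical = 2.706. Reject H₀. Variables are dependent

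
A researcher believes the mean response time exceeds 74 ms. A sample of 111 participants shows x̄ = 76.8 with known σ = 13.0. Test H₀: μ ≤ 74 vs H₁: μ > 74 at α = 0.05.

z = 2.269. Critical value: 1.645. Reject H₀.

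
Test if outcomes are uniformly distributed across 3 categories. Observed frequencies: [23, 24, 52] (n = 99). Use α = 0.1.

Expected = 33 each. χ² = Σ(O-E)²/E = 16.424. df = 2, critical value = 4.605. Reject H₀.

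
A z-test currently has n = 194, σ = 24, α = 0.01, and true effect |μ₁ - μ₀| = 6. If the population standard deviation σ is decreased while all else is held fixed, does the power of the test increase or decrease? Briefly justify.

Power increases: a smaller σ shrinks the standard error σ/√n, moving the sampling distribution under H₁ further from the critical value.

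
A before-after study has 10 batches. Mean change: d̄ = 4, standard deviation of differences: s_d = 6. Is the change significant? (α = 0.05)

t = d̄/(s_d/√n) = 4/(6/√10) = 2.108. df = 9, critical t = ±2.262. Fail to reject H₀.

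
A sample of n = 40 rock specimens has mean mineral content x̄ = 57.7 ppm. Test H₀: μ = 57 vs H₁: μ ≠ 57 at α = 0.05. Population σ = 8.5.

z = (x̄ - μ₀)/(σ/√n) = (57.7 - 57)/(8.5/√40) = 0.521. Critical value: ±1.96. Since |0.521| ≤ 1.96, Fail to reject H₀.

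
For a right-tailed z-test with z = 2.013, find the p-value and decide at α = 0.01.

p = P(Z > 2.013) = 1 - Φ(2.013) ≈ 0.0221. Since p ≥ 0.01, fail to reject H₀ (not significant) at α = 0.01.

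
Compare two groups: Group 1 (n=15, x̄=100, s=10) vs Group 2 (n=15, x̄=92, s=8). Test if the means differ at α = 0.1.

Pooled sp = 9.06. t = 2.419, df = 28. Critical t = ±1.701. Reject H₀.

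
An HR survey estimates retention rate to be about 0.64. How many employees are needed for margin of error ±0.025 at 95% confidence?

n = z²p(1-p)/E² = 1.96²×0.64×0.36/0.025² = 1416.2 → n = 1417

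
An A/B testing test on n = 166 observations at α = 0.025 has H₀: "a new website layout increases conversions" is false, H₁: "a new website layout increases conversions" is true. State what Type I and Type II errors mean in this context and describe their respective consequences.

Type I (false positive): concluding that a new website layout increases conversions when it is not — rolling out a layout that doesn't actually help — wasted engineering effort. Type II (false negative): failing to conclude that a new website layout increases conversions when it is — discarding a layout that would have improved conversions — lost revenue. Which is costlier depends on domain priorities and is a judgement call rather than a statistical fact.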